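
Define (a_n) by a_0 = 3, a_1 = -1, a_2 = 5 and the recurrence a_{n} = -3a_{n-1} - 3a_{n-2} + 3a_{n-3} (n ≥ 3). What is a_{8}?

The ordinary generating function has denominator 1 + 3q + 3q^2 - 3q^3.
Iterating the recurrence: a_0,…,a_{8} = 3, -1, 5, -3, -9, 51, -135, 225, -117.

-117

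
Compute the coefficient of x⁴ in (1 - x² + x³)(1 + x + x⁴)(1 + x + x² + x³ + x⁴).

(1 - x² + x³) has coefficients 1,0,-1,1 for degrees 0…3.
(1 + x + x⁴) has coefficients 1,1,0,0,1 for degrees 0…4.
Finally multiplying by (1 + x + x² + x³ + x⁴), the product of all factors after the first has coefficients 1,2,2,2,3 for degrees 0…4.
[x⁴] = 1·3 − 1·2 + 1·2 = 3.

3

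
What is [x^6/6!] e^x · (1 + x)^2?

The EGF product rule gives c_6 = Σ_{k_1+k_2=6} C(6; k_1,k_2) · ∏ g_i(k_i), where e^x gives (1)^k; (1+x)^2 gives the falling factorial (2)_k.
g_1(k) for k = 0…6: 1, 1, 1, 1, 1, 1, 1.
g_2(k) for k = 0…6: 1, 2, 2, 0, 0, 0, 0.
c_6 = Σ_k C(6,k)·g_1(k)·g_2(6−k) = 15·1·2 + 6·1·2 + 1·1·1 = 30 + 12 + 1 = 43.

43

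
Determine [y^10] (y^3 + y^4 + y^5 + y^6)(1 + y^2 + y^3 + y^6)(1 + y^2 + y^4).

6

(y^3 + y^4 + y^5 + y^6) has coefficients 0,0,0,1,1,1,1 for degrees 0…6.
(1 + y^2 + y^3 + y^6) has coefficients 1,0,1,1,0,0,1,0,0,0,0 for degrees 0…10.
Finally multiplying by (1 + y^2 + y^4), the product of all factors after the first has coefficients 1,0,2,1,2,1,2,1,1,0,1 for degrees 0…10.
[y^10] = 1·1 + 1·2 + 1·1 + 1·2 = 6.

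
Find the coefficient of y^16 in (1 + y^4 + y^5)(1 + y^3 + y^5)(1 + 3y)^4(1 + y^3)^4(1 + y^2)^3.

(1 + y^4 + y^5) has coefficients 1,0,0,0,1,1 for degrees 0…5.
(1 + y^3 + y^5) has coefficients 1,0,0,1,0,1,0,0,0,0,0,0,0,0,0,0,0 for degrees 0…16.
Multiplying by (1 + 3y)^4 gives running coefficients 1,12,54,109,93,55,120,135,108,81,0,0,0,0,0,0,0 for degrees 0…16.
Multiplying by (1 + y^3)^4 gives running coefficients 1,12,54,113,141,271,562,579,652,1219,1146,978,1481,1194,922,1075,633 for degrees 0…16.
Finally multiplying by (1 + y^2)^3, the product of all factors after the first has coefficients 1,12,57,149,306,646,1148,1743,2815,3882,4929,6643,7437,8364,9455,8810,8988 for degrees 0…16.
[y^16] = 1·8988 + 1·7437 + 1·6643 = 23068.

23068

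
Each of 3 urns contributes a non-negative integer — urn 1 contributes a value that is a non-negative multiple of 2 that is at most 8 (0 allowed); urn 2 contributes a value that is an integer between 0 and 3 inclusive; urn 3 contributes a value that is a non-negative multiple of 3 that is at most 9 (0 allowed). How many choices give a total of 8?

6

The generating function for the choices is (1 + z^2 + z^4 + z^6 + z^8)·(1 + z + z^2 + z^3)·(1 + z^3 + z^6 + z^9); the count is [z^8].
(1 + z^2 + z^4 + z^6 + z^8) has coefficients 1,0,1,0,1,0,1,0,1 for degrees 0…8.
(1 + z + z^2 + z^3) has coefficients 1,1,1,1,0,0,0,0,0 for degrees 0…8.
Finally multiplying by (1 + z^3 + z^6 + z^9), the product of all factors after the first has coefficients 1,1,1,2,1,1,2,1,1 for degrees 0…8.
[z^8] = 1·1 + 1·2 + 1·1 + 1·1 + 1·1 = 6.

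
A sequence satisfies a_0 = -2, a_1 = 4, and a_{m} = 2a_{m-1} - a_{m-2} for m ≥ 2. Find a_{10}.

The ordinary generating function has denominator 1 - 2z + z^2.
Iterating the recurrence: a_0,…,a_{10} = -2, 4, 10, 16, 22, 28, 34, 40, 46, 52, 58.

58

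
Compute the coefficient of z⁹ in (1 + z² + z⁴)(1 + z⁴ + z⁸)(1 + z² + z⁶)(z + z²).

4

(1 + z² + z⁴) has coefficients 1,0,1,0,1 for degrees 0…4.
(1 + z⁴ + z⁸) has coefficients 1,0,0,0,1,0,0,0,1,0 for degrees 0…9.
Multiplying by (1 + z² + z⁶) gives running coefficients 1,0,1,0,1,0,2,0,1,0 for degrees 0…9.
Finally multiplying by (z + z²), the product of all factors after the first has coefficients 0,1,1,1,1,1,1,2,2,1 for degrees 0…9.
[z⁹] = 1·1 + 1·2 + 1·1 = 4.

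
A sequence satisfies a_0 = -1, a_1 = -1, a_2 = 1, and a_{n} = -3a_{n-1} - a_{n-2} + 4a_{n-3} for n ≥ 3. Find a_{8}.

41

The ordinary generating function has denominator 1 + 3x + x^2 - 4x^3.
Iterating the recurrence: a_0,…,a_{8} = -1, -1, 1, -6, 13, -29, 50, -69, 41.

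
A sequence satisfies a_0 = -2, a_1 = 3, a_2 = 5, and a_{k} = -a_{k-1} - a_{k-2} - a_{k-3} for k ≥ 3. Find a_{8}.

The ordinary generating function has denominator 1 + y + y^2 + y^3.
Iterating the recurrence: a_0,…,a_{8} = -2, 3, 5, -6, -2, 3, 5, -6, -2.

-2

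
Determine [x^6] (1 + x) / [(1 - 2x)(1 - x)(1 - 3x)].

3991

Partial fractions give a closed form: a_n = (-6)·2^n + (1)·1^n + (6)·3^n.
At n = 6: a_6 = 3991.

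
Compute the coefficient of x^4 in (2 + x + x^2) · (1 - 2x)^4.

24

(2 + x + x^2) has coefficients 2,1,1 for degrees 0…2.
(1 - 2x)^4 has coefficients 1,-8,24,-32,16 for degrees 0…4.
[x^4] = 2·16 + 1·(-32) + 1·24 = 24.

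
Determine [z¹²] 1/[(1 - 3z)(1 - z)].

797161

Partial fractions give a closed form: a_n = (3/2)·3^n + (-1/2)·1^n.
At n = 12: a_12 = 797161.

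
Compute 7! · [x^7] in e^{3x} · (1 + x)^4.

174555

The EGF product rule gives c_7 = Σ_{k_1+k_2=7} C(7; k_1,k_2) · ∏ g_i(k_i), where e^{3x} gives (3)^k; (1+x)^4 gives the falling factorial (4)_k.
g_1(k) for k = 0…7: 1, 3, 9, 27, 81, 243, 729, 2187.
g_2(k) for k = 0…7: 1, 4, 12, 24, 24, 0, 0, 0.
c_7 = Σ_k C(7,k)·g_1(k)·g_2(7−k) = 35·27·24 + 35·81·24 + 21·243·12 + 7·729·4 + 1·2187·1 = 22680 + 68040 + 61236 + 20412 + 2187 = 174555.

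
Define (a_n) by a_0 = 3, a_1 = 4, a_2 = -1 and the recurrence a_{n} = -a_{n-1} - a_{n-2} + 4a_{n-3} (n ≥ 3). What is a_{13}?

The ordinary generating function has denominator 1 + z + z^2 - 4z^3.
Iterating the recurrence: a_0,…,a_{13} = 3, 4, -1, 9, 8, -21, 49, 4, -137, 329, -176, -701, 2193, -2196.

-2196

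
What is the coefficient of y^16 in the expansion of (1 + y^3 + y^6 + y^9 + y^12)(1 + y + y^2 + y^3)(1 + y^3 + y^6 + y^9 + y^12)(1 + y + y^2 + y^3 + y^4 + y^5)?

(1 + y^3 + y^6 + y^9 + y^12) has coefficients 1,0,0,1,0,0,1,0,0,1,0,0,1 for degrees 0…12.
(1 + y + y^2 + y^3) has coefficients 1,1,1,1,0,0,0,0,0,0,0,0,0,0,0,0,0 for degrees 0…16.
Multiplying by (1 + y^3 + y^6 + y^9 + y^12) gives running coefficients 1,1,1,2,1,1,2,1,1,2,1,1,2,1,1,1,0 for degrees 0…16.
Finally multiplying by (1 + y + y^2 + y^3 + y^4 + y^5), the product of all factors after the first has coefficients 1,2,3,5,6,7,8,8,8,8,8,8,8,8,8,7,6 for degrees 0…16.
[y^16] = 1·6 + 1·8 + 1·8 + 1·8 + 1·6 = 36.

36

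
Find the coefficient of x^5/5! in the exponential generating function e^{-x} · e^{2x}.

1

The EGF product rule gives c_5 = Σ_{k_1+k_2=5} C(5; k_1,k_2) · ∏ g_i(k_i), where e^{-x} gives (-1)^k; e^{2x} gives (2)^k.
g_1(k) for k = 0…5: 1, -1, 1, -1, 1, -1.
g_2(k) for k = 0…5: 1, 2, 4, 8, 16, 32.
c_5 = Σ_k C(5,k)·g_1(k)·g_2(5−k) = 1·1·32 + 5·(-1)·16 + 10·1·8 + 10·(-1)·4 + 5·1·2 + 1·(-1)·1 = 32 − 80 + 80 − 40 + 10 − 1 = 1.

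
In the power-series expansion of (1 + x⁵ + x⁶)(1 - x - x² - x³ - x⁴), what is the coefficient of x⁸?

(1 + x⁵ + x⁶) has coefficients 1,0,0,0,0,1,1 for degrees 0…6.
(1 - x - x² - x³ - x⁴) has coefficients 1,-1,-1,-1,-1,0,0,0,0 for degrees 0…8.
[x⁸] = 1·0 + 1·(-1) + 1·(-1) = -2.

-2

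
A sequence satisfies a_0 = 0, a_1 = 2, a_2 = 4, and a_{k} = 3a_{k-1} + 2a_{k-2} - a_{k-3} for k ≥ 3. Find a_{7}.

2312

The ordinary generating function has denominator 1 - 3t - 2t^2 + t^3.
Iterating the recurrence: a_0,…,a_{7} = 0, 2, 4, 16, 54, 190, 662, 2312.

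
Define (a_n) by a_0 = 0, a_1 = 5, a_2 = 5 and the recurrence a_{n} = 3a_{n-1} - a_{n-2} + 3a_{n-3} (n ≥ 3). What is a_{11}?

The ordinary generating function has denominator 1 - 3x + x^2 - 3x^3.
Iterating the recurrence: a_0,…,a_{11} = 0, 5, 5, 10, 40, 125, 365, 1090, 3280, 9845, 29525, 88570.

88570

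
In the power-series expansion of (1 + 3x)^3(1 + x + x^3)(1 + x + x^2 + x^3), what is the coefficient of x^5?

154

(1 + 3x)^3 has coefficients 1,9,27,27 for degrees 0…3.
(1 + x + x^3) has coefficients 1,1,0,1,0,0 for degrees 0…5.
Finally multiplying by (1 + x + x^2 + x^3), the product of all factors after the first has coefficients 1,2,2,3,2,1 for degrees 0…5.
[x^5] = 1·1 + 9·2 + 27·3 + 27·2 = 154.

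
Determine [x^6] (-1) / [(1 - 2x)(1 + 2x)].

The denominator gives the recurrence a_n = 4a_(n−2) for n ≥ 2; the numerator fixes a_0 = -1, a_1 = 0.
Iterating: -1, 0, -4, 0, -16, 0, -64, so a_6 = -64.

-64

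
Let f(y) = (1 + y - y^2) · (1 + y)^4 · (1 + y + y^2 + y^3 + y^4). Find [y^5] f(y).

16

(1 + y - y^2) has coefficients 1,1,-1 for degrees 0…2.
(1 + y)^4 has coefficients 1,4,6,4,1,0 for degrees 0…5.
Finally multiplying by (1 + y + y^2 + y^3 + y^4), the product of all factors after the first has coefficients 1,5,11,15,16,15 for degrees 0…5.
[y^5] = 1·15 + 1·16 − 1·15 = 16.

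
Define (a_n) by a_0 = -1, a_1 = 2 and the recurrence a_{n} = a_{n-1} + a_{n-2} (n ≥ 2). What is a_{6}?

The ordinary generating function has denominator 1 - y - y^2.
Iterating the recurrence: a_0,…,a_{6} = -1, 2, 1, 3, 4, 7, 11.

11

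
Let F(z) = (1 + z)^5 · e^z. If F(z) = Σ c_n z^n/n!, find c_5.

1546

The EGF product rule gives c_5 = Σ_{k_1+k_2=5} C(5; k_1,k_2) · ∏ g_i(k_i), where (1+z)^5 gives the falling factorial (5)_k; e^z gives (1)^k.
g_1(k) for k = 0…5: 1, 5, 20, 60, 120, 120.
g_2(k) for k = 0…5: 1, 1, 1, 1, 1, 1.
c_5 = Σ_k C(5,k)·g_1(k)·g_2(5−k) = 1·1·1 + 5·5·1 + 10·20·1 + 10·60·1 + 5·120·1 + 1·120·1 = 1 + 25 + 200 + 600 + 600 + 120 = 1546.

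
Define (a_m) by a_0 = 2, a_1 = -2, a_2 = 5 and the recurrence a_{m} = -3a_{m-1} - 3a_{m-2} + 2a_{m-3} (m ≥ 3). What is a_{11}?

The ordinary generating function has denominator 1 + 3t + 3t^2 - 2t^3.
Iterating the recurrence: a_0,…,a_{11} = 2, -2, 5, -5, -4, 37, -109, 208, -223, -173, 1604, -4739.

-4739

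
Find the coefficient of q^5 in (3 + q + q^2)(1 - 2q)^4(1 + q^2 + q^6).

(3 + q + q^2) has coefficients 3,1,1 for degrees 0…2.
(1 - 2q)^4 has coefficients 1,-8,24,-32,16,0 for degrees 0…5.
Finally multiplying by (1 + q^2 + q^6), the product of all factors after the first has coefficients 1,-8,25,-40,40,-32 for degrees 0…5.
[q^5] = 3·(-32) + 1·40 + 1·(-40) = -96.

-96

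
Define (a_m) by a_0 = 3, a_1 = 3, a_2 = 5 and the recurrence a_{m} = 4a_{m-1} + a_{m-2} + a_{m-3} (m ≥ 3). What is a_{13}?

The ordinary generating function has denominator 1 - 4q - q^2 - q^3.
Iterating the recurrence: a_0,…,a_{13} = 3, 3, 5, 26, 112, 479, 2054, 8807, 37761, 161905, 694188, 2976418, 12761765, 54717666.

54717666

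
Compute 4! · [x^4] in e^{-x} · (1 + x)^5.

-19

The EGF product rule gives c_4 = Σ_{k_1+k_2=4} C(4; k_1,k_2) · ∏ g_i(k_i), where e^{-x} gives (-1)^k; (1+x)^5 gives the falling factorial (5)_k.
g_1(k) for k = 0…4: 1, -1, 1, -1, 1.
g_2(k) for k = 0…4: 1, 5, 20, 60, 120.
c_4 = Σ_k C(4,k)·g_1(k)·g_2(4−k) = 1·1·120 + 4·(-1)·60 + 6·1·20 + 4·(-1)·5 + 1·1·1 = 120 − 240 + 120 − 20 + 1 = -19.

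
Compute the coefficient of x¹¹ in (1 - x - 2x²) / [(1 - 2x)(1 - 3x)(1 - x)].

Partial fractions give a closed form: a_n = (2)·3^n + (-1)·1^n.
At n = 11: a_11 = 354293.

354293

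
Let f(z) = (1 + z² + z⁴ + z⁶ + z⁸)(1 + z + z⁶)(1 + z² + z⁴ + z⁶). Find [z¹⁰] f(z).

(1 + z² + z⁴ + z⁶ + z⁸) has coefficients 1,0,1,0,1,0,1,0,1 for degrees 0…8.
(1 + z + z⁶) has coefficients 1,1,0,0,0,0,1,0,0,0,0 for degrees 0…10.
Finally multiplying by (1 + z² + z⁴ + z⁶), the product of all factors after the first has coefficients 1,1,1,1,1,1,2,1,1,0,1 for degrees 0…10.
[z¹⁰] = 1·1 + 1·1 + 1·2 + 1·1 + 1·1 = 6.

6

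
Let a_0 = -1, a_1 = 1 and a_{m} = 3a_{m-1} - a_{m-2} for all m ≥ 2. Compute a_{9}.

3571

The ordinary generating function has denominator 1 - 3q + q^2.
Iterating the recurrence: a_0,…,a_{9} = -1, 1, 4, 11, 29, 76, 199, 521, 1364, 3571.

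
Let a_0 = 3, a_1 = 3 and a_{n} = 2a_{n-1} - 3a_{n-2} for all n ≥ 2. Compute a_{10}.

The ordinary generating function has denominator 1 - 2z + 3z^2.
Iterating the recurrence: a_0,…,a_{10} = 3, 3, -3, -15, -21, 3, 69, 129, 51, -285, -723.

-723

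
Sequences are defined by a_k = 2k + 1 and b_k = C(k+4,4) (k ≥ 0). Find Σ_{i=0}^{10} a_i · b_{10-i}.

Write out a_i and b_{10-i} for i = 0,…,10 and sum the products.
Σ = 1·1001 + 3·715 + 5·495 + 7·330 + 9·210 + 11·126 + 13·70 + 15·35 + 17·15 + 19·5 + 21·1 = 13013.

13013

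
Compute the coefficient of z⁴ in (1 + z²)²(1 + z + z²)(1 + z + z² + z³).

9

(1 + z²)² has coefficients 1,0,2,0,1 for degrees 0…4.
(1 + z + z²) has coefficients 1,1,1,0,0 for degrees 0…4.
Finally multiplying by (1 + z + z² + z³), the product of all factors after the first has coefficients 1,2,3,3,2 for degrees 0…4.
[z⁴] = 1·2 + 2·3 + 1·1 = 9.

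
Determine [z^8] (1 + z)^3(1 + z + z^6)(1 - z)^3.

-3

(1 + z)^3 has coefficients 1,3,3,1 for degrees 0…3.
(1 + z + z^6) has coefficients 1,1,0,0,0,0,1,0,0 for degrees 0…8.
Finally multiplying by (1 - z)^3, the product of all factors after the first has coefficients 1,-2,0,2,-1,0,1,-3,3 for degrees 0…8.
[z^8] = 1·3 + 3·(-3) + 3·1 + 1·0 = -3.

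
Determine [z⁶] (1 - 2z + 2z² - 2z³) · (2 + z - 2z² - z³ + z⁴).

(1 - 2z + 2z² - 2z³) has coefficients 1,-2,2,-2 for degrees 0…3.
(2 + z - 2z² - z³ + z⁴) has coefficients 2,1,-2,-1,1,0,0 for degrees 0…6.
[z⁶] = 1·0 − 2·0 + 2·1 − 2·(-1) = 4.

4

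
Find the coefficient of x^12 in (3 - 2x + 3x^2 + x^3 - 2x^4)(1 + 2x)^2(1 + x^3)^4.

(3 - 2x + 3x^2 + x^3 - 2x^4) has coefficients 3,-2,3,1,-2 for degrees 0…4.
(1 + 2x)^2 has coefficients 1,4,4,0,0,0,0,0,0,0,0,0,0 for degrees 0…12.
Finally multiplying by (1 + x^3)^4, the product of all factors after the first has coefficients 1,4,4,4,16,16,6,24,24,4,16,16,1 for degrees 0…12.
[x^12] = 3·1 − 2·16 + 3·16 + 1·4 − 2·24 = -25.

-25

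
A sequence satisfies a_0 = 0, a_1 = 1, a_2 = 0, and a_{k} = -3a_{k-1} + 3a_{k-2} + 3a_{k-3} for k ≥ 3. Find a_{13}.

721791

The ordinary generating function has denominator 1 + 3q - 3q^2 - 3q^3.
Iterating the recurrence: a_0,…,a_{13} = 0, 1, 0, 3, -6, 27, -90, 333, -1188, 4293, -15444, 55647, -200394, 721791.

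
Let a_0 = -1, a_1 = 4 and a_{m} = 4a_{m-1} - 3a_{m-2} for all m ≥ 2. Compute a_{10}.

147619

The ordinary generating function has denominator 1 - 4y + 3y^2.
Iterating the recurrence: a_0,…,a_{10} = -1, 4, 19, 64, 199, 604, 1819, 5464, 16399, 49204, 147619.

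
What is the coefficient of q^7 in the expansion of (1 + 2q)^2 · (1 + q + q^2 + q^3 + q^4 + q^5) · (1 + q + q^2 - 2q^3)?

3

(1 + 2q)^2 has coefficients 1,4,4 for degrees 0…2.
(1 + q + q^2 + q^3 + q^4 + q^5) has coefficients 1,1,1,1,1,1,0,0 for degrees 0…7.
Finally multiplying by (1 + q + q^2 - 2q^3), the product of all factors after the first has coefficients 1,2,3,1,1,1,0,-1 for degrees 0…7.
[q^7] = 1·(-1) + 4·0 + 4·1 = 3.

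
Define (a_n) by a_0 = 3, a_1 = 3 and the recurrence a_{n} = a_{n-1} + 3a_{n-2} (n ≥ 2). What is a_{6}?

The ordinary generating function has denominator 1 - y - 3y^2.
Iterating the recurrence: a_0,…,a_{6} = 3, 3, 12, 21, 57, 120, 291.

291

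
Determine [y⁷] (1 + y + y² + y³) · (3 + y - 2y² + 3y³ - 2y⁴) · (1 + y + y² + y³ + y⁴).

(1 + y + y² + y³) has coefficients 1,1,1,1 for degrees 0…3.
(3 + y - 2y² + 3y³ - 2y⁴) has coefficients 3,1,-2,3,-2,0,0,0 for degrees 0…7.
Finally multiplying by (1 + y + y² + y³ + y⁴), the product of all factors after the first has coefficients 3,4,2,5,3,0,-1,1 for degrees 0…7.
[y⁷] = 1·1 + 1·(-1) + 1·0 + 1·3 = 3.

3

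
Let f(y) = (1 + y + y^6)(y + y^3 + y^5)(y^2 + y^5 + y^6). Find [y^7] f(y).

(1 + y + y^6) has coefficients 1,1,0,0,0,0,1 for degrees 0…6.
(y + y^3 + y^5) has coefficients 0,1,0,1,0,1,0,0 for degrees 0…7.
Finally multiplying by (y^2 + y^5 + y^6), the product of all factors after the first has coefficients 0,0,0,1,0,1,1,2 for degrees 0…7.
[y^7] = 1·2 + 1·1 + 1·0 = 3.

3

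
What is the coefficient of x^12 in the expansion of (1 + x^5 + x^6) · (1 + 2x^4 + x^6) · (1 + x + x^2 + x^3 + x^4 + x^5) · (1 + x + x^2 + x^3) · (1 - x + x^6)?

14

(1 + x^5 + x^6) has coefficients 1,0,0,0,0,1,1 for degrees 0…6.
(1 + 2x^4 + x^6) has coefficients 1,0,0,0,2,0,1,0,0,0,0,0,0 for degrees 0…12.
Multiplying by (1 + x + x^2 + x^3 + x^4 + x^5) gives running coefficients 1,1,1,1,3,3,3,3,3,3,1,1,0 for degrees 0…12.
Multiplying by (1 + x + x^2 + x^3) gives running coefficients 1,2,3,4,6,8,10,12,12,12,10,8,5 for degrees 0…12.
Finally multiplying by (1 - x + x^6), the product of all factors after the first has coefficients 1,1,1,1,2,2,3,4,3,4,4,6,7 for degrees 0…12.
[x^12] = 1·7 + 1·4 + 1·3 = 14.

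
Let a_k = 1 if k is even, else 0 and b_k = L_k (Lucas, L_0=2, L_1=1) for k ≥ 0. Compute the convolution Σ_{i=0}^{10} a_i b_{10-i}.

200

Write out a_i and b_{10-i} for i = 0,…,10 and sum the products.
Σ = 1·123 + 0·76 + 1·47 + 0·29 + 1·18 + 0·11 + 1·7 + 0·4 + 1·3 + 0·1 + 1·2 = 200.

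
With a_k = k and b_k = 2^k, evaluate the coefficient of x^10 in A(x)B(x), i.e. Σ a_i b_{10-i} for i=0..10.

2036

The convolution is the t^10 coefficient of A(t)B(t).
Σ = 0·1024 + 1·512 + 2·256 + 3·128 + 4·64 + 5·32 + 6·16 + 7·8 + 8·4 + 9·2 + 10·1 = 2036.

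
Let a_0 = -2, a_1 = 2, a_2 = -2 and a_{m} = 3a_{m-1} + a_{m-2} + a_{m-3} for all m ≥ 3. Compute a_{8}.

-2402

The ordinary generating function has denominator 1 - 3y - y^2 - y^3.
Iterating the recurrence: a_0,…,a_{8} = -2, 2, -2, -6, -18, -62, -210, -710, -2402.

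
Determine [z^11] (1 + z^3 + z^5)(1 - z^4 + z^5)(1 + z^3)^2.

4

(1 + z^3 + z^5) has coefficients 1,0,0,1,0,1 for degrees 0…5.
(1 - z^4 + z^5) has coefficients 1,0,0,0,-1,1,0,0,0,0,0,0 for degrees 0…11.
Finally multiplying by (1 + z^3)^2, the product of all factors after the first has coefficients 1,0,0,2,-1,1,1,-2,2,0,-1,1 for degrees 0…11.
[z^11] = 1·1 + 1·2 + 1·1 = 4.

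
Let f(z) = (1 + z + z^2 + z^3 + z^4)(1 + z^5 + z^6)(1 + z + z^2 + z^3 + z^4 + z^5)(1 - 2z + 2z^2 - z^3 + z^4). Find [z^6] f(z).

(1 + z + z^2 + z^3 + z^4) has coefficients 1,1,1,1,1 for degrees 0…4.
(1 + z^5 + z^6) has coefficients 1,0,0,0,0,1,1 for degrees 0…6.
Multiplying by (1 + z + z^2 + z^3 + z^4 + z^5) gives running coefficients 1,1,1,1,1,2,2 for degrees 0…6.
Finally multiplying by (1 - 2z + 2z^2 - z^3 + z^4), the product of all factors after the first has coefficients 1,-1,1,0,1,2,0 for degrees 0…6.
[z^6] = 1·0 + 1·2 + 1·1 + 1·0 + 1·1 = 4.

4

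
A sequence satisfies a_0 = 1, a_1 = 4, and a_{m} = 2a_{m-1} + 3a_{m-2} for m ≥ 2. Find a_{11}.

The ordinary generating function has denominator 1 - 2q - 3q^2.
Iterating the recurrence: a_0,…,a_{11} = 1, 4, 11, 34, 101, 304, 911, 2734, 8201, 24604, 73811, 221434.

221434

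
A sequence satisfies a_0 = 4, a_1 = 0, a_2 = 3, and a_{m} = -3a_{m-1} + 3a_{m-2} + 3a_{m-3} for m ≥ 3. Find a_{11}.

The ordinary generating function has denominator 1 + 3q - 3q^2 - 3q^3.
Iterating the recurrence: a_0,…,a_{11} = 4, 0, 3, 3, 0, 18, -45, 189, -648, 2376, -8505, 30699.

30699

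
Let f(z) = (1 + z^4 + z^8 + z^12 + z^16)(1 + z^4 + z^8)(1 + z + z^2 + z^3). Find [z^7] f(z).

2

(1 + z^4 + z^8 + z^12 + z^16) has coefficients 1,0,0,0,1,0,0,0 for degrees 0…7.
(1 + z^4 + z^8) has coefficients 1,0,0,0,1,0,0,0 for degrees 0…7.
Finally multiplying by (1 + z + z^2 + z^3), the product of all factors after the first has coefficients 1,1,1,1,1,1,1,1 for degrees 0…7.
[z^7] = 1·1 + 1·1 = 2.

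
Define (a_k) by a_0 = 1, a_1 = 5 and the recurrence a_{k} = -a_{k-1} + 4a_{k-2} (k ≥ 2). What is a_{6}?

-209

The ordinary generating function has denominator 1 + y - 4y^2.
Iterating the recurrence: a_0,…,a_{6} = 1, 5, -1, 21, -25, 109, -209.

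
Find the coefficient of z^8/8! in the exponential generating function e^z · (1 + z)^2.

The EGF product rule gives c_8 = Σ_{k_1+k_2=8} C(8; k_1,k_2) · ∏ g_i(k_i), where e^z gives (1)^k; (1+z)^2 gives the falling factorial (2)_k.
g_1(k) for k = 0…8: 1, 1, 1, 1, 1, 1, 1, 1, 1.
g_2(k) for k = 0…8: 1, 2, 2, 0, 0, 0, 0, 0, 0.
c_8 = Σ_k C(8,k)·g_1(k)·g_2(8−k) = 28·1·2 + 8·1·2 + 1·1·1 = 56 + 16 + 1 = 73.

73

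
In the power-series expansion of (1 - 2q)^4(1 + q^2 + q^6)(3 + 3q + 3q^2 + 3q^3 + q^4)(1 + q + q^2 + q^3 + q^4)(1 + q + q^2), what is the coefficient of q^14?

(1 - 2q)^4 has coefficients 1,-8,24,-32,16 for degrees 0…4.
(1 + q^2 + q^6) has coefficients 1,0,1,0,0,0,1,0,0,0,0,0,0,0,0 for degrees 0…14.
Multiplying by (3 + 3q + 3q^2 + 3q^3 + q^4) gives running coefficients 3,3,6,6,4,3,4,3,3,3,1,0,0,0,0 for degrees 0…14.
Multiplying by (1 + q + q^2 + q^3 + q^4) gives running coefficients 3,6,12,18,22,22,23,20,17,16,14,10,7,4,1 for degrees 0…14.
Finally multiplying by (1 + q + q^2), the product of all factors after the first has coefficients 3,9,21,36,52,62,67,65,60,53,47,40,31,21,12 for degrees 0…14.
[q^14] = 1·12 − 8·21 + 24·31 − 32·40 + 16·47 = 60.

60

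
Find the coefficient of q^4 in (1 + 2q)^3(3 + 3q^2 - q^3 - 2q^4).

(1 + 2q)^3 has coefficients 1,6,12,8 for degrees 0…3.
(3 + 3q^2 - q^3 - 2q^4) has coefficients 3,0,3,-1,-2 for degrees 0…4.
[q^4] = 1·(-2) + 6·(-1) + 12·3 + 8·0 = 28.

28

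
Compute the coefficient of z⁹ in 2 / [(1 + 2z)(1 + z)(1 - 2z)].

Partial fractions give a closed form: a_n = (2)·(-2)^n + (-2/3)·(-1)^n + (2/3)·2^n.
At n = 9: a_9 = -682.

-682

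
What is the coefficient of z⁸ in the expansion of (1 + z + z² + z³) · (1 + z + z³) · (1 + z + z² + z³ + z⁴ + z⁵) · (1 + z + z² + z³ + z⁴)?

48

(1 + z + z² + z³) has coefficients 1,1,1,1 for degrees 0…3.
(1 + z + z³) has coefficients 1,1,0,1,0,0,0,0,0 for degrees 0…8.
Multiplying by (1 + z + z² + z³ + z⁴ + z⁵) gives running coefficients 1,2,2,3,3,3,2,1,1 for degrees 0…8.
Finally multiplying by (1 + z + z² + z³ + z⁴), the product of all factors after the first has coefficients 1,3,5,8,11,13,13,12,10 for degrees 0…8.
[z⁸] = 1·10 + 1·12 + 1·13 + 1·13 = 48.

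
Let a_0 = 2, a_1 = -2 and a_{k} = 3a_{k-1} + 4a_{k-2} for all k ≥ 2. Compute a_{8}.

The ordinary generating function has denominator 1 - 3y - 4y^2.
Iterating the recurrence: a_0,…,a_{8} = 2, -2, 2, -2, 2, -2, 2, -2, 2.

2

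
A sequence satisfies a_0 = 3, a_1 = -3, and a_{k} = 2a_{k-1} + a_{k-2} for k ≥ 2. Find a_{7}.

-297

The ordinary generating function has denominator 1 - 2z - z^2.
Iterating the recurrence: a_0,…,a_{7} = 3, -3, -3, -9, -21, -51, -123, -297.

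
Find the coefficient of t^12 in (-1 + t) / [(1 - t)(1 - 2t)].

The denominator gives the recurrence a_n = 3a_(n−1) − 2a_(n−2) for n ≥ 2; the numerator fixes a_0 = -1, a_1 = -2.
Iterating: -1, -2, -4, -8, -16, -32, -64, -128, -256, -512, -1024, -2048, -4096, so a_12 = -4096.

-4096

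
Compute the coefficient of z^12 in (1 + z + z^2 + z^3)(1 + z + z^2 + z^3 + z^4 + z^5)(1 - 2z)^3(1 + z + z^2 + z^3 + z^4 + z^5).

-25

(1 + z + z^2 + z^3) has coefficients 1,1,1,1 for degrees 0…3.
(1 + z + z^2 + z^3 + z^4 + z^5) has coefficients 1,1,1,1,1,1,0,0,0,0,0,0,0 for degrees 0…12.
Multiplying by (1 - 2z)^3 gives running coefficients 1,-5,7,-1,-1,-1,-2,4,-8,0,0,0,0 for degrees 0…12.
Finally multiplying by (1 + z + z^2 + z^3 + z^4 + z^5), the product of all factors after the first has coefficients 1,-4,3,2,1,0,-3,6,-9,-8,-7,-6,-4 for degrees 0…12.
[z^12] = 1·(-4) + 1·(-6) + 1·(-7) + 1·(-8) = -25.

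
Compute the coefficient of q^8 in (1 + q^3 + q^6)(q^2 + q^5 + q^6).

(1 + q^3 + q^6) has coefficients 1,0,0,1,0,0,1 for degrees 0…6.
(q^2 + q^5 + q^6) has coefficients 0,0,1,0,0,1,1,0,0 for degrees 0…8.
[q^8] = 1·0 + 1·1 + 1·1 = 2.

2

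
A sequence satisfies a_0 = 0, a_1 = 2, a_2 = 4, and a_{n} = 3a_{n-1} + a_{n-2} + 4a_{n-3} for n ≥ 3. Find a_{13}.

5271450

The ordinary generating function has denominator 1 - 3t - t^2 - 4t^3.
Iterating the recurrence: a_0,…,a_{13} = 0, 2, 4, 14, 54, 192, 686, 2466, 8852, 31766, 114014, 409216, 1468726, 5271450.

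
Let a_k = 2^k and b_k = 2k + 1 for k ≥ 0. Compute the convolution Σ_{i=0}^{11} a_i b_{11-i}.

This is [x^11] in the product of the two ordinary generating functions.
Σ = 1·23 + 2·21 + 4·19 + 8·17 + 16·15 + 32·13 + 64·11 + 128·9 + 256·7 + 512·5 + 1024·3 + 2048·1 = 12261.

12261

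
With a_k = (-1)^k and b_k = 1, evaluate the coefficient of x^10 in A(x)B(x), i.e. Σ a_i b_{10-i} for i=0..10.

1

Write out a_i and b_{10-i} for i = 0,…,10 and sum the products.
Σ = 1·1 − 1·1 + 1·1 − 1·1 + 1·1 − 1·1 + 1·1 − 1·1 + 1·1 − 1·1 + 1·1 = 1.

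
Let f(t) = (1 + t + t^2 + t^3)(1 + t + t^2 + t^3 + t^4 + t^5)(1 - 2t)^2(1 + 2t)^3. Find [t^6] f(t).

(1 + t + t^2 + t^3) has coefficients 1,1,1,1 for degrees 0…3.
(1 + t + t^2 + t^3 + t^4 + t^5) has coefficients 1,1,1,1,1,1,0 for degrees 0…6.
Multiplying by (1 - 2t)^2 gives running coefficients 1,-3,1,1,1,1,0 for degrees 0…6.
Finally multiplying by (1 + 2t)^3, the product of all factors after the first has coefficients 1,3,-5,-21,-5,27,26 for degrees 0…6.
[t^6] = 1·26 + 1·27 + 1·(-5) + 1·(-21) = 27.

27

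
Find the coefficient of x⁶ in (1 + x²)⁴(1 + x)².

10

(1 + x²)⁴ has coefficients 1,0,4,0,6,0,4 for degrees 0…6.
(1 + x)² has coefficients 1,2,1,0,0,0,0 for degrees 0…6.
[x⁶] = 1·0 + 4·0 + 6·1 + 4·1 = 10.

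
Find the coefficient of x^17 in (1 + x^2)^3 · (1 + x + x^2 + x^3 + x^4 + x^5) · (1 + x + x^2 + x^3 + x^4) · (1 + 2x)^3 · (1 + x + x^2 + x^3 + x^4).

1019

(1 + x^2)^3 has coefficients 1,0,3,0,3,0,1 for degrees 0…6.
(1 + x + x^2 + x^3 + x^4 + x^5) has coefficients 1,1,1,1,1,1,0,0,0,0,0,0,0,0,0,0,0,0 for degrees 0…17.
Multiplying by (1 + x + x^2 + x^3 + x^4) gives running coefficients 1,2,3,4,5,5,4,3,2,1,0,0,0,0,0,0,0,0 for degrees 0…17.
Multiplying by (1 + 2x)^3 gives running coefficients 1,8,27,54,81,107,126,127,108,81,54,28,8,0,0,0,0,0 for degrees 0…17.
Finally multiplying by (1 + x + x^2 + x^3 + x^4), the product of all factors after the first has coefficients 1,9,36,90,171,277,395,495,549,549,496,398,279,171,90,36,8,0 for degrees 0…17.
[x^17] = 1·0 + 3·36 + 3·171 + 1·398 = 1019.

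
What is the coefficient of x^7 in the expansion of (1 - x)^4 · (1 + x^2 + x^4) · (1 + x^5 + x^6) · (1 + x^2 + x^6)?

(1 - x)^4 has coefficients 1,-4,6,-4,1 for degrees 0…4.
(1 + x^2 + x^4) has coefficients 1,0,1,0,1,0,0,0 for degrees 0…7.
Multiplying by (1 + x^5 + x^6) gives running coefficients 1,0,1,0,1,1,1,1 for degrees 0…7.
Finally multiplying by (1 + x^2 + x^6), the product of all factors after the first has coefficients 1,0,2,0,2,1,3,2 for degrees 0…7.
[x^7] = 1·2 − 4·3 + 6·1 − 4·2 + 1·0 = -12.

-12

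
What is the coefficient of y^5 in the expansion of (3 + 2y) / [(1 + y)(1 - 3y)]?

668

The denominator gives the recurrence a_n = 2a_(n−1) + 3a_(n−2) for n ≥ 2; the numerator fixes a_0 = 3, a_1 = 8.
Iterating: 3, 8, 25, 74, 223, 668, so a_5 = 668.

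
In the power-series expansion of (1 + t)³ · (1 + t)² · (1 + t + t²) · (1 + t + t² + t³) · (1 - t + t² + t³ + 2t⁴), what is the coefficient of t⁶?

(1 + t)³ has coefficients 1,3,3,1 for degrees 0…3.
(1 + t)² has coefficients 1,2,1,0,0,0,0 for degrees 0…6.
Multiplying by (1 + t + t²) gives running coefficients 1,3,4,3,1,0,0 for degrees 0…6.
Multiplying by (1 + t + t² + t³) gives running coefficients 1,4,8,11,11,8,4 for degrees 0…6.
Finally multiplying by (1 - t + t² + t³ + 2t⁴), the product of all factors after the first has coefficients 1,3,5,8,14,24,34 for degrees 0…6.
[t⁶] = 1·34 + 3·24 + 3·14 + 1·8 = 156.

156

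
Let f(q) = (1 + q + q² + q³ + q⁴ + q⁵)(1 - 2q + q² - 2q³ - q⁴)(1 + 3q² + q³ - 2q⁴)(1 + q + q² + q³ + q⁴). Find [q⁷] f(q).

-42

(1 + q + q² + q³ + q⁴ + q⁵) has coefficients 1,1,1,1,1,1 for degrees 0…5.
(1 - 2q + q² - 2q³ - q⁴) has coefficients 1,-2,1,-2,-1,0,0,0 for degrees 0…7.
Multiplying by (1 + 3q² + q³ - 2q⁴) gives running coefficients 1,-2,4,-7,-2,-1,-7,3 for degrees 0…7.
Finally multiplying by (1 + q + q² + q³ + q⁴), the product of all factors after the first has coefficients 1,-1,3,-4,-6,-8,-13,-14 for degrees 0…7.
[q⁷] = 1·(-14) + 1·(-13) + 1·(-8) + 1·(-6) + 1·(-4) + 1·3 = -42.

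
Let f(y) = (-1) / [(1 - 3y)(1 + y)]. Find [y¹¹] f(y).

-132860

The denominator gives the recurrence a_n = 2a_(n−1) + 3a_(n−2) for n ≥ 3; the numerator fixes a_0 = -1, a_1 = -2, a_2 = -7.
Iterating: -1, -2, -7, -20, -61, -182, -547, -1640, -4921, -14762, -44287, -132860, so a_11 = -132860.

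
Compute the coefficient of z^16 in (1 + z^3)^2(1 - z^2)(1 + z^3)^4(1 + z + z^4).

21

(1 + z^3)^2 has coefficients 1,0,0,2,0,0,1 for degrees 0…6.
(1 - z^2) has coefficients 1,0,-1,0,0,0,0,0,0,0,0,0,0,0,0,0,0 for degrees 0…16.
Multiplying by (1 + z^3)^4 gives running coefficients 1,0,-1,4,0,-4,6,0,-6,4,0,-4,1,0,-1,0,0 for degrees 0…16.
Finally multiplying by (1 + z + z^4), the product of all factors after the first has coefficients 1,1,-1,3,5,-4,1,10,-6,-6,10,-4,-9,5,-1,-5,1 for degrees 0…16.
[z^16] = 1·1 + 2·5 + 1·10 = 21.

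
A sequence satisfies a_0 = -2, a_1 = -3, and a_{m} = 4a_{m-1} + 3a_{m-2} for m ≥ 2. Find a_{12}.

-81978858

The ordinary generating function has denominator 1 - 4t - 3t^2.
Iterating the recurrence: a_0,…,a_{12} = -2, -3, -18, -81, -378, -1755, -8154, -37881, -175986, -817587, -3798306, -17645985, -81978858.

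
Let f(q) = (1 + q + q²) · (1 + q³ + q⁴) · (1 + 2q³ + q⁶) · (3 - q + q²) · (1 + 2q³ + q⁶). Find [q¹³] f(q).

32

(1 + q + q²) has coefficients 1,1,1 for degrees 0…2.
(1 + q³ + q⁴) has coefficients 1,0,0,1,1,0,0,0,0,0,0,0,0,0 for degrees 0…13.
Multiplying by (1 + 2q³ + q⁶) gives running coefficients 1,0,0,3,1,0,3,2,0,1,1,0,0,0 for degrees 0…13.
Multiplying by (3 - q + q²) gives running coefficients 3,-1,1,9,0,2,10,3,1,5,2,0,1,0 for degrees 0…13.
Finally multiplying by (1 + 2q³ + q⁶), the product of all factors after the first has coefficients 3,-1,1,15,-2,4,31,2,6,34,8,4,21,7 for degrees 0…13.
[q¹³] = 1·7 + 1·21 + 1·4 = 32.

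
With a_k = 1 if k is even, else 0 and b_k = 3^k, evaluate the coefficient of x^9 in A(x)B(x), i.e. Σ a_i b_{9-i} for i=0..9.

22143

The convolution is the t^9 coefficient of A(t)B(t).
Σ = 1·19683 + 0·6561 + 1·2187 + 0·729 + 1·243 + 0·81 + 1·27 + 0·9 + 1·3 + 0·1 = 22143.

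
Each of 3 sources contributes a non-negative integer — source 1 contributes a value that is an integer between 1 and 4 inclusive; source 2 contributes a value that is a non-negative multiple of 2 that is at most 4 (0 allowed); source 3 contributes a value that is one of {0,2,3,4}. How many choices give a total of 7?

The generating function for the choices is (x + x^2 + x^3 + x^4)·(1 + x^2 + x^4)·(1 + x^2 + x^3 + x^4); the count is [x^7].
(x + x^2 + x^3 + x^4) has coefficients 0,1,1,1,1 for degrees 0…4.
(1 + x^2 + x^4) has coefficients 1,0,1,0,1,0,0,0 for degrees 0…7.
Finally multiplying by (1 + x^2 + x^3 + x^4), the product of all factors after the first has coefficients 1,0,2,1,3,1,2,1 for degrees 0…7.
[x^7] = 1·2 + 1·1 + 1·3 + 1·1 = 7.

7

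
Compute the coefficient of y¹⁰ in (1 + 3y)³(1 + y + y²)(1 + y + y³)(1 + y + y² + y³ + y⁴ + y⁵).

(1 + 3y)³ has coefficients 1,9,27,27 for degrees 0…3.
(1 + y + y²) has coefficients 1,1,1,0,0,0,0,0,0,0,0 for degrees 0…10.
Multiplying by (1 + y + y³) gives running coefficients 1,2,2,2,1,1,0,0,0,0,0 for degrees 0…10.
Finally multiplying by (1 + y + y² + y³ + y⁴ + y⁵), the product of all factors after the first has coefficients 1,3,5,7,8,9,8,6,4,2,1 for degrees 0…10.
[y¹⁰] = 1·1 + 9·2 + 27·4 + 27·6 = 289.

289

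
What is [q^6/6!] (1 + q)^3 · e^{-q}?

The EGF product rule gives c_6 = Σ_{k_1+k_2=6} C(6; k_1,k_2) · ∏ g_i(k_i), where (1+q)^3 gives the falling factorial (3)_k; e^{-q} gives (-1)^k.
g_1(k) for k = 0…6: 1, 3, 6, 6, 0, 0, 0.
g_2(k) for k = 0…6: 1, -1, 1, -1, 1, -1, 1.
c_6 = Σ_k C(6,k)·g_1(k)·g_2(6−k) = 1·1·1 + 6·3·(-1) + 15·6·1 + 20·6·(-1) = 1 − 18 + 90 − 120 = -47.

-47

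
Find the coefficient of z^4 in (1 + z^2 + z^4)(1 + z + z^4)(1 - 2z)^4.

(1 + z^2 + z^4) has coefficients 1,0,1,0,1 for degrees 0…4.
(1 + z + z^4) has coefficients 1,1,0,0,1 for degrees 0…4.
Finally multiplying by (1 - 2z)^4, the product of all factors after the first has coefficients 1,-7,16,-8,-15 for degrees 0…4.
[z^4] = 1·(-15) + 1·16 + 1·1 = 2.

2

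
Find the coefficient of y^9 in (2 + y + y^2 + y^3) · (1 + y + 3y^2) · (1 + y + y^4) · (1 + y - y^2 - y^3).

-9

(2 + y + y^2 + y^3) has coefficients 2,1,1,1 for degrees 0…3.
(1 + y + 3y^2) has coefficients 1,1,3,0,0,0,0,0,0,0 for degrees 0…9.
Multiplying by (1 + y + y^4) gives running coefficients 1,2,4,3,1,1,3,0,0,0 for degrees 0…9.
Finally multiplying by (1 + y - y^2 - y^3), the product of all factors after the first has coefficients 1,3,5,4,-2,-5,0,1,-4,-3 for degrees 0…9.
[y^9] = 2·(-3) + 1·(-4) + 1·1 + 1·0 = -9.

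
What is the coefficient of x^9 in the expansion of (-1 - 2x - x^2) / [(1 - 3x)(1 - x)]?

The denominator gives the recurrence a_n = 4a_(n−1) − 3a_(n−2) for n ≥ 3; the numerator fixes a_0 = -1, a_1 = -6, a_2 = -22.
Iterating: -1, -6, -22, -70, -214, -646, -1942, -5830, -17494, -52486, so a_9 = -52486.

-52486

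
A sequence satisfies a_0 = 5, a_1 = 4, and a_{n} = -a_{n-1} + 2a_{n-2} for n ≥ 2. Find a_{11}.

The ordinary generating function has denominator 1 + x - 2x^2.
Iterating the recurrence: a_0,…,a_{11} = 5, 4, 6, 2, 10, -6, 26, -38, 90, -166, 346, -678.

-678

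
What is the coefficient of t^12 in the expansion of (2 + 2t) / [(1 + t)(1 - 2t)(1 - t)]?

16382

Partial fractions give a closed form: a_n = (4)·2^n + (-2)·1^n.
At n = 12: a_12 = 16382.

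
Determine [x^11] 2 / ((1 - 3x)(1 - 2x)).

1054690

Partial fractions give a closed form: a_n = (6)·3^n + (-4)·2^n.
At n = 11: a_11 = 1054690.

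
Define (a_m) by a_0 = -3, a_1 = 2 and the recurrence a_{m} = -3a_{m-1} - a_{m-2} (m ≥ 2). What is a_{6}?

-123

The ordinary generating function has denominator 1 + 3x + x^2.
Iterating the recurrence: a_0,…,a_{6} = -3, 2, -3, 7, -18, 47, -123.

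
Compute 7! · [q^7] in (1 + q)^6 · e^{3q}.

The EGF product rule gives c_7 = Σ_{k_1+k_2=7} C(7; k_1,k_2) · ∏ g_i(k_i), where (1+q)^6 gives the falling factorial (6)_k; e^{3q} gives (3)^k.
g_1(k) for k = 0…7: 1, 6, 30, 120, 360, 720, 720, 0.
g_2(k) for k = 0…7: 1, 3, 9, 27, 81, 243, 729, 2187.
c_7 = Σ_k C(7,k)·g_1(k)·g_2(7−k) = 1·1·2187 + 7·6·729 + 21·30·243 + 35·120·81 + 35·360·27 + 21·720·9 + 7·720·3 = 2187 + 30618 + 153090 + 340200 + 340200 + 136080 + 15120 = 1017495.

1017495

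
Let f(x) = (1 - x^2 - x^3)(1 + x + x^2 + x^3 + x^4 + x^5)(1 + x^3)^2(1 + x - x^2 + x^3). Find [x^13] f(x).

(1 - x^2 - x^3) has coefficients 1,0,-1,-1 for degrees 0…3.
(1 + x + x^2 + x^3 + x^4 + x^5) has coefficients 1,1,1,1,1,1,0,0,0,0,0,0,0,0 for degrees 0…13.
Multiplying by (1 + x^3)^2 gives running coefficients 1,1,1,3,3,3,3,3,3,1,1,1,0,0 for degrees 0…13.
Finally multiplying by (1 + x - x^2 + x^3), the product of all factors after the first has coefficients 1,2,1,4,6,4,6,6,6,4,2,4,1,0 for degrees 0…13.
[x^13] = 1·0 − 1·4 − 1·2 = -6.

-6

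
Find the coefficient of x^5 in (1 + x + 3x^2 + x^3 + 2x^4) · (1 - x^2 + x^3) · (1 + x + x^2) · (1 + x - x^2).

(1 + x + 3x^2 + x^3 + 2x^4) has coefficients 1,1,3,1,2 for degrees 0…4.
(1 - x^2 + x^3) has coefficients 1,0,-1,1,0,0 for degrees 0…5.
Multiplying by (1 + x + x^2) gives running coefficients 1,1,0,0,0,1 for degrees 0…5.
Finally multiplying by (1 + x - x^2), the product of all factors after the first has coefficients 1,2,0,-1,0,1 for degrees 0…5.
[x^5] = 1·1 + 1·0 + 3·(-1) + 1·0 + 2·2 = 2.

2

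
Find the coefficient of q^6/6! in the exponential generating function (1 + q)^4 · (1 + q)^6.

The EGF product rule gives c_6 = Σ_{k_1+k_2=6} C(6; k_1,k_2) · ∏ g_i(k_i), where (1+q)^4 gives the falling factorial (4)_k; (1+q)^6 gives the falling factorial (6)_k.
g_1(k) for k = 0…6: 1, 4, 12, 24, 24, 0, 0.
g_2(k) for k = 0…6: 1, 6, 30, 120, 360, 720, 720.
c_6 = Σ_k C(6,k)·g_1(k)·g_2(6−k) = 1·1·720 + 6·4·720 + 15·12·360 + 20·24·120 + 15·24·30 = 720 + 17280 + 64800 + 57600 + 10800 = 151200.

151200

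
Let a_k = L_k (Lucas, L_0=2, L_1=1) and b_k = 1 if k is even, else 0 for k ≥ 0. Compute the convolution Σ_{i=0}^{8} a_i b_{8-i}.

77

The convolution is the x^8 coefficient of A(x)B(x).
Σ = 2·1 + 1·0 + 3·1 + 4·0 + 7·1 + 11·0 + 18·1 + 29·0 + 47·1 = 77.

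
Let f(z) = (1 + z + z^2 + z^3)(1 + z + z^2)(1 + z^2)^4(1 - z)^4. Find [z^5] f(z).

(1 + z + z^2 + z^3) has coefficients 1,1,1,1 for degrees 0…3.
(1 + z + z^2) has coefficients 1,1,1,0,0,0 for degrees 0…5.
Multiplying by (1 + z^2)^4 gives running coefficients 1,1,5,4,10,6 for degrees 0…5.
Finally multiplying by (1 - z)^4, the product of all factors after the first has coefficients 1,-3,7,-14,21,-29 for degrees 0…5.
[z^5] = 1·(-29) + 1·21 + 1·(-14) + 1·7 = -15.

-15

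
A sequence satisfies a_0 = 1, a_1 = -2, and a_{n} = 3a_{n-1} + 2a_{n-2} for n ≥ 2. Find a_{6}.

The ordinary generating function has denominator 1 - 3y - 2y^2.
Iterating the recurrence: a_0,…,a_{6} = 1, -2, -4, -16, -56, -200, -712.

-712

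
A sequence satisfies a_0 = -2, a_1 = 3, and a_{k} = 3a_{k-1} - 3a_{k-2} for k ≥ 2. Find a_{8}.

The ordinary generating function has denominator 1 - 3y + 3y^2.
Iterating the recurrence: a_0,…,a_{8} = -2, 3, 15, 36, 63, 81, 54, -81, -405.

-405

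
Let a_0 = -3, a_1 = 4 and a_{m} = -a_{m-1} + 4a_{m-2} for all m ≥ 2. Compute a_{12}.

The ordinary generating function has denominator 1 + x - 4x^2.
Iterating the recurrence: a_0,…,a_{12} = -3, 4, -16, 32, -96, 224, -608, 1504, -3936, 9952, -25696, 65504, -168288.

-168288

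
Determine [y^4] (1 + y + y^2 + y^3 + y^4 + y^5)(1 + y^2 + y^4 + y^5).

3

(1 + y + y^2 + y^3 + y^4 + y^5) has coefficients 1,1,1,1,1 for degrees 0…4.
(1 + y^2 + y^4 + y^5) has coefficients 1,0,1,0,1 for degrees 0…4.
[y^4] = 1·1 + 1·0 + 1·1 + 1·0 + 1·1 = 3.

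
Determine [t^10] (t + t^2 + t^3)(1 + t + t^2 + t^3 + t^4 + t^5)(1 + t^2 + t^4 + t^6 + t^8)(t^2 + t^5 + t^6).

(t + t^2 + t^3) has coefficients 0,1,1,1 for degrees 0…3.
(1 + t + t^2 + t^3 + t^4 + t^5) has coefficients 1,1,1,1,1,1,0,0,0,0,0 for degrees 0…10.
Multiplying by (1 + t^2 + t^4 + t^6 + t^8) gives running coefficients 1,1,2,2,3,3,3,3,3,3,2 for degrees 0…10.
Finally multiplying by (t^2 + t^5 + t^6), the product of all factors after the first has coefficients 0,0,1,1,2,3,5,6,7,8,9 for degrees 0…10.
[t^10] = 1·8 + 1·7 + 1·6 = 21.

21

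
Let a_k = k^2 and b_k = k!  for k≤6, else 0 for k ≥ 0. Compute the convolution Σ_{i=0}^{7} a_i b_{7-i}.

1647

The convolution is the t^7 coefficient of A(t)B(t).
Σ = 0·0 + 1·720 + 4·120 + 9·24 + 16·6 + 25·2 + 36·1 + 49·1 = 1647.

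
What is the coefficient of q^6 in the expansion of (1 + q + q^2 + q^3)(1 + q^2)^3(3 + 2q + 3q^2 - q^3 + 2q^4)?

46

(1 + q + q^2 + q^3) has coefficients 1,1,1,1 for degrees 0…3.
(1 + q^2)^3 has coefficients 1,0,3,0,3,0,1 for degrees 0…6.
Finally multiplying by (3 + 2q + 3q^2 - q^3 + 2q^4), the product of all factors after the first has coefficients 3,2,12,5,20,3,18 for degrees 0…6.
[q^6] = 1·18 + 1·3 + 1·20 + 1·5 = 46.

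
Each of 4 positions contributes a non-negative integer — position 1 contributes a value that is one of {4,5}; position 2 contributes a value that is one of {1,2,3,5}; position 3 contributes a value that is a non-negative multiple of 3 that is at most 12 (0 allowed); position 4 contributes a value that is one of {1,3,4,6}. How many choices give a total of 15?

10

The generating function for the choices is (y^4 + y^5)·(y + y^2 + y^3 + y^5)·(1 + y^3 + y^6 + y^9 + y^12)·(y + y^3 + y^4 + y^6); the count is [y^15].
(y^4 + y^5) has coefficients 0,0,0,0,1,1 for degrees 0…5.
(y + y^2 + y^3 + y^5) has coefficients 0,1,1,1,0,1,0,0,0,0,0,0,0,0,0,0 for degrees 0…15.
Multiplying by (1 + y^3 + y^6 + y^9 + y^12) gives running coefficients 0,1,1,1,1,2,1,1,2,1,1,2,1,1,2,1 for degrees 0…15.
Finally multiplying by (y + y^3 + y^4 + y^6), the product of all factors after the first has coefficients 0,0,1,1,2,3,4,4,5,6,4,6,6,4,6,6 for degrees 0…15.
[y^15] = 1·6 + 1·4 = 10.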